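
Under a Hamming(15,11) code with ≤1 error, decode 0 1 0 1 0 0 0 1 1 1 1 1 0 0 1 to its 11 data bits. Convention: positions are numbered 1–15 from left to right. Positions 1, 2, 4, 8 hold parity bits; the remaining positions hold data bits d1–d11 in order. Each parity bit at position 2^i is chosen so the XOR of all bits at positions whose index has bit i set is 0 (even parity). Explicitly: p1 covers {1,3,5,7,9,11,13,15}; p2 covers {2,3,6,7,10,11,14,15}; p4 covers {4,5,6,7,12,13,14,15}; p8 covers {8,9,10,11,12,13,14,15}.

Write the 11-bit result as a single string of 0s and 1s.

01001111001

s1 (pos 1,3,5,7,9,11,13,15): 0⊕0⊕0⊕0⊕1⊕1⊕0⊕1 = 1
s2 (pos 2,3,6,7,10,11,14,15): 1⊕0⊕0⊕0⊕1⊕1⊕0⊕1 = 0
s4 (pos 4,5,6,7,12,13,14,15): 1⊕0⊕0⊕0⊕1⊕0⊕0⊕1 = 1
s8 (pos 8,9,10,11,12,13,14,15): 1⊕1⊕1⊕1⊕1⊕0⊕0⊕1 = 0
Syndrome s8…s1 = 0101 → error at position 5.
Flip position 5: 010100011111001 → 010110011111001
Read data bits from positions 3,5,6,7,9,10,11,12,13,14,15: 01001111001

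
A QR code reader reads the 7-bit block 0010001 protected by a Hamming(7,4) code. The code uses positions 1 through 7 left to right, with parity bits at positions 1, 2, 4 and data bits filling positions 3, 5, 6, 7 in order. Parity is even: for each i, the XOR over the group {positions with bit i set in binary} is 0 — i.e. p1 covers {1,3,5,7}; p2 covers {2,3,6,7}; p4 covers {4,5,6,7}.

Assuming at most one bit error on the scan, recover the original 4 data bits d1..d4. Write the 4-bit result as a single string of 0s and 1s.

1001

s1 (pos 1,3,5,7): 0⊕1⊕0⊕1 = 0
s2 (pos 2,3,6,7): 0⊕1⊕0⊕1 = 0
s4 (pos 4,5,6,7): 0⊕0⊕0⊕1 = 1
Syndrome s4…s1 = 100 → error at position 4.
Flip position 4: 0010001 → 0011001
Read data bits from positions 3,5,6,7: 1001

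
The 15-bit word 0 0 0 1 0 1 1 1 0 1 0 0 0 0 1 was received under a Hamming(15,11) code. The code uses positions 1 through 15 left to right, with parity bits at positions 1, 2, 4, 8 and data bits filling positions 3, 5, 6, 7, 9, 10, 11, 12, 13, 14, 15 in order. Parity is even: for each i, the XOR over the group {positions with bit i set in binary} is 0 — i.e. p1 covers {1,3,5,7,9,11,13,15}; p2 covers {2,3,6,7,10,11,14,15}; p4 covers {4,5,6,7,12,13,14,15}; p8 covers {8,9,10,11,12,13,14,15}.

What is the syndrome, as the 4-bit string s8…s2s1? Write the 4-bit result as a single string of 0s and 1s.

s1 (pos 1,3,5,7,9,11,13,15): 0⊕0⊕0⊕1⊕0⊕0⊕0⊕1 = 0
s2 (pos 2,3,6,7,10,11,14,15): 0⊕0⊕1⊕1⊕1⊕0⊕0⊕1 = 0
s4 (pos 4,5,6,7,12,13,14,15): 1⊕0⊕1⊕1⊕0⊕0⊕0⊕1 = 0
s8 (pos 8,9,10,11,12,13,14,15): 1⊕0⊕1⊕0⊕0⊕0⊕0⊕1 = 1
Syndrome s8…s1 = 1000 → error at position 8.

1000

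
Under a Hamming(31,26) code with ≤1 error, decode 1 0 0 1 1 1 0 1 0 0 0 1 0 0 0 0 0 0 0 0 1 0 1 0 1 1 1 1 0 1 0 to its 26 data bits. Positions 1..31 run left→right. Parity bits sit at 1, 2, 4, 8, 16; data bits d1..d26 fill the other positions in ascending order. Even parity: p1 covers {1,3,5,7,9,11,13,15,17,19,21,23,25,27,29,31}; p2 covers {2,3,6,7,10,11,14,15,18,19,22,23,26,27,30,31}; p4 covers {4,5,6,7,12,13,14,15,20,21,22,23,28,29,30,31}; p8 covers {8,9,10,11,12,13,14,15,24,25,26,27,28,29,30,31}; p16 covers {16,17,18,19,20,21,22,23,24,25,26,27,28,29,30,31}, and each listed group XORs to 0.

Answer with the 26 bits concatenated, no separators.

s1 (pos 1,3,5,7,9,11,13,15,17,19,21,23,25,27,29,31): 1⊕0⊕1⊕0⊕0⊕0⊕0⊕0⊕0⊕0⊕1⊕1⊕1⊕1⊕0⊕0 = 0
s2 (pos 2,3,6,7,10,11,14,15,18,19,22,23,26,27,30,31): 0⊕0⊕1⊕0⊕0⊕0⊕0⊕0⊕0⊕0⊕0⊕1⊕1⊕1⊕1⊕0 = 1
s4 (pos 4,5,6,7,12,13,14,15,20,21,22,23,28,29,30,31): 1⊕1⊕1⊕0⊕1⊕0⊕0⊕0⊕0⊕1⊕0⊕1⊕1⊕0⊕1⊕0 = 0
s8 (pos 8,9,10,11,12,13,14,15,24,25,26,27,28,29,30,31): 1⊕0⊕0⊕0⊕1⊕0⊕0⊕0⊕0⊕1⊕1⊕1⊕1⊕0⊕1⊕0 = 1
s16 (pos 16,17,18,19,20,21,22,23,24,25,26,27,28,29,30,31): 0⊕0⊕0⊕0⊕0⊕1⊕0⊕1⊕0⊕1⊕1⊕1⊕1⊕0⊕1⊕0 = 1
Syndrome s16…s1 = 11010 → error at position 26.
Flip position 26: 1001110100010000000010101111010 → 1001110100010000000010101011010
Read data bits from positions 3,5,6,7,9,10,11,12,13,14,15,17,18,19,20,21,22,23,24,25,26,27,28,29,30,31: 01100001000000010101011010

01100001000000010101011010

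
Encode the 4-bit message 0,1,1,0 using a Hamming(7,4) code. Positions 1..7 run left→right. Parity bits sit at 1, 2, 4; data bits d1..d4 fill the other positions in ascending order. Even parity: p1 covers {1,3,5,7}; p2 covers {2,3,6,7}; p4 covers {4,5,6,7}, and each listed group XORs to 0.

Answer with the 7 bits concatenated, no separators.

1100110

Place data at non-parity positions: p1 p2 0 p4 1 1 0
p1 (pos 1,3,5,7): XOR of data positions = 0⊕1⊕0 = 1
p2 (pos 2,3,6,7): XOR of data positions = 0⊕1⊕0 = 1
p4 (pos 4,5,6,7): XOR of data positions = 1⊕1⊕0 = 0
Codeword: 1100110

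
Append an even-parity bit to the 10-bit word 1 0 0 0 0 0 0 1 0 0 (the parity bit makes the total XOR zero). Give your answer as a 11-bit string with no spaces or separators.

10000001000

XOR of the 10 data bits: 1⊕0⊕0⊕0⊕0⊕0⊕0⊕1⊕0⊕0 = 0
Parity bit = 0 (so all 11 bits XOR to 0).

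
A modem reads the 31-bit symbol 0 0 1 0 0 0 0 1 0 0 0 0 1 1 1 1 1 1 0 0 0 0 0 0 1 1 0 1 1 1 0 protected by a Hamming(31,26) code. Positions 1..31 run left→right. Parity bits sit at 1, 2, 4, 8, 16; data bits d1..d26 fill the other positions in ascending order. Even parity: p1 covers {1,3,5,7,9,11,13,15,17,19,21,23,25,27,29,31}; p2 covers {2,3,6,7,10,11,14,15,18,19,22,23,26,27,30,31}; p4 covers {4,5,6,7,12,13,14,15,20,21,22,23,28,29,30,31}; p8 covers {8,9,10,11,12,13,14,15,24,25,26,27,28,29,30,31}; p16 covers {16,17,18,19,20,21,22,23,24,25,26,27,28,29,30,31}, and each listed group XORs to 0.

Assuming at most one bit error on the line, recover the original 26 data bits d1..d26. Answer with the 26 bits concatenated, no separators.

10000000111110000001101110

s1 (pos 1,3,5,7,9,11,13,15,17,19,21,23,25,27,29,31): 0⊕1⊕0⊕0⊕0⊕0⊕1⊕1⊕1⊕0⊕0⊕0⊕1⊕0⊕1⊕0 = 0
s2 (pos 2,3,6,7,10,11,14,15,18,19,22,23,26,27,30,31): 0⊕1⊕0⊕0⊕0⊕0⊕1⊕1⊕1⊕0⊕0⊕0⊕1⊕0⊕1⊕0 = 0
s4 (pos 4,5,6,7,12,13,14,15,20,21,22,23,28,29,30,31): 0⊕0⊕0⊕0⊕0⊕1⊕1⊕1⊕0⊕0⊕0⊕0⊕1⊕1⊕1⊕0 = 0
s8 (pos 8,9,10,11,12,13,14,15,24,25,26,27,28,29,30,31): 1⊕0⊕0⊕0⊕0⊕1⊕1⊕1⊕0⊕1⊕1⊕0⊕1⊕1⊕1⊕0 = 1
s16 (pos 16,17,18,19,20,21,22,23,24,25,26,27,28,29,30,31): 1⊕1⊕1⊕0⊕0⊕0⊕0⊕0⊕0⊕1⊕1⊕0⊕1⊕1⊕1⊕0 = 0
Syndrome s16…s1 = 01000 → error at position 8.
Flip position 8: 0010000100001111110000001101110 → 0010000000001111110000001101110
Read data bits from positions 3,5,6,7,9,10,11,12,13,14,15,17,18,19,20,21,22,23,24,25,26,27,28,29,30,31: 10000000111110000001101110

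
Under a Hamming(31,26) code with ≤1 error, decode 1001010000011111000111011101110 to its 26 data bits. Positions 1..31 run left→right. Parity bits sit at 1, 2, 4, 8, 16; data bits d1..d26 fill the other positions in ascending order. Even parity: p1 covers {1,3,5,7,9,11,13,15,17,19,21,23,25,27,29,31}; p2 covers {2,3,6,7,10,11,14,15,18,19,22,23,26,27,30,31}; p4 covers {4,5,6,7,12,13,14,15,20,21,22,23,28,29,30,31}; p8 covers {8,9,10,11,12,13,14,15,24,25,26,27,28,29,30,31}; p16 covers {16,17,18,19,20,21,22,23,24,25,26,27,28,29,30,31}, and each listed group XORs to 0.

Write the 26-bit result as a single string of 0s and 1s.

00100001111000111011101110

s1 (pos 1,3,5,7,9,11,13,15,17,19,21,23,25,27,29,31): 1⊕0⊕0⊕0⊕0⊕0⊕1⊕1⊕0⊕0⊕1⊕0⊕1⊕0⊕1⊕0 = 0
s2 (pos 2,3,6,7,10,11,14,15,18,19,22,23,26,27,30,31): 0⊕0⊕1⊕0⊕0⊕0⊕1⊕1⊕0⊕0⊕1⊕0⊕1⊕0⊕1⊕0 = 0
s4 (pos 4,5,6,7,12,13,14,15,20,21,22,23,28,29,30,31): 1⊕0⊕1⊕0⊕1⊕1⊕1⊕1⊕1⊕1⊕1⊕0⊕1⊕1⊕1⊕0 = 0
s8 (pos 8,9,10,11,12,13,14,15,24,25,26,27,28,29,30,31): 0⊕0⊕0⊕0⊕1⊕1⊕1⊕1⊕1⊕1⊕1⊕0⊕1⊕1⊕1⊕0 = 0
s16 (pos 16,17,18,19,20,21,22,23,24,25,26,27,28,29,30,31): 1⊕0⊕0⊕0⊕1⊕1⊕1⊕0⊕1⊕1⊕1⊕0⊕1⊕1⊕1⊕0 = 0
Syndrome s16…s1 = 00000 → no error.
Read data bits from positions 3,5,6,7,9,10,11,12,13,14,15,17,18,19,20,21,22,23,24,25,26,27,28,29,30,31: 00100001111000111011101110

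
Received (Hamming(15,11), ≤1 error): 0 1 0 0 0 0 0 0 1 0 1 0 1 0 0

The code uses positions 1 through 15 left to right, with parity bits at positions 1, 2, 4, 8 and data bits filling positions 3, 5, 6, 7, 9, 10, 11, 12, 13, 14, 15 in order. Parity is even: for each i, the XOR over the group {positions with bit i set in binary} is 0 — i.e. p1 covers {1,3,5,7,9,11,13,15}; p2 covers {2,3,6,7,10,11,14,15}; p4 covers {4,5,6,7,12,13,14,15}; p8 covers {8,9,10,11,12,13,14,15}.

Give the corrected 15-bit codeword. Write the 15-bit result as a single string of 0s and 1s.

s1 (pos 1,3,5,7,9,11,13,15): 0⊕0⊕0⊕0⊕1⊕1⊕1⊕0 = 1
s2 (pos 2,3,6,7,10,11,14,15): 1⊕0⊕0⊕0⊕0⊕1⊕0⊕0 = 0
s4 (pos 4,5,6,7,12,13,14,15): 0⊕0⊕0⊕0⊕0⊕1⊕0⊕0 = 1
s8 (pos 8,9,10,11,12,13,14,15): 0⊕1⊕0⊕1⊕0⊕1⊕0⊕0 = 1
Syndrome s8…s1 = 1101 → error at position 13.
Flip position 13: 010000001010100 → 010000001010000

010000001010000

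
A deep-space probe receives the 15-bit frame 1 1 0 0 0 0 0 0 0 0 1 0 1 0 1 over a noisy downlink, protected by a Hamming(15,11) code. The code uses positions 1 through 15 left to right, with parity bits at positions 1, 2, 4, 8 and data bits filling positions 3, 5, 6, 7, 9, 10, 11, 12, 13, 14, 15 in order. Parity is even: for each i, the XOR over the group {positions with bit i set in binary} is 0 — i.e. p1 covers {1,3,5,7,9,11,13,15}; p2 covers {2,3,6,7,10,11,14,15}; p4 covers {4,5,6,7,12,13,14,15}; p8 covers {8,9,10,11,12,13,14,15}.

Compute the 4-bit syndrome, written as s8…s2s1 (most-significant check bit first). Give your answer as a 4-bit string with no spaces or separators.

s1 (pos 1,3,5,7,9,11,13,15): 1⊕0⊕0⊕0⊕0⊕1⊕1⊕1 = 0
s2 (pos 2,3,6,7,10,11,14,15): 1⊕0⊕0⊕0⊕0⊕1⊕0⊕1 = 1
s4 (pos 4,5,6,7,12,13,14,15): 0⊕0⊕0⊕0⊕0⊕1⊕0⊕1 = 0
s8 (pos 8,9,10,11,12,13,14,15): 0⊕0⊕0⊕1⊕0⊕1⊕0⊕1 = 1
Syndrome s8…s1 = 1010 → error at position 10.

1010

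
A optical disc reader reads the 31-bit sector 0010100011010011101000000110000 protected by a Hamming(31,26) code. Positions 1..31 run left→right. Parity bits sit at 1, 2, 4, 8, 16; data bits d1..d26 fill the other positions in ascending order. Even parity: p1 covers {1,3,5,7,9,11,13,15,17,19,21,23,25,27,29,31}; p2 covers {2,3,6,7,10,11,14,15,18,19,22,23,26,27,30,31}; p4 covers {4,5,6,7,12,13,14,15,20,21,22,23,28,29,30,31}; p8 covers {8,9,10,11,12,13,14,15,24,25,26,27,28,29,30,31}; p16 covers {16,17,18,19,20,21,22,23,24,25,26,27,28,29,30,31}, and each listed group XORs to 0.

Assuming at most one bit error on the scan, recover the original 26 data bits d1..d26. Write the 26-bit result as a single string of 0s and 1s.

s1 (pos 1,3,5,7,9,11,13,15,17,19,21,23,25,27,29,31): 0⊕1⊕1⊕0⊕1⊕0⊕0⊕1⊕1⊕1⊕0⊕0⊕0⊕1⊕0⊕0 = 1
s2 (pos 2,3,6,7,10,11,14,15,18,19,22,23,26,27,30,31): 0⊕1⊕0⊕0⊕1⊕0⊕0⊕1⊕0⊕1⊕0⊕0⊕1⊕1⊕0⊕0 = 0
s4 (pos 4,5,6,7,12,13,14,15,20,21,22,23,28,29,30,31): 0⊕1⊕0⊕0⊕1⊕0⊕0⊕1⊕0⊕0⊕0⊕0⊕0⊕0⊕0⊕0 = 1
s8 (pos 8,9,10,11,12,13,14,15,24,25,26,27,28,29,30,31): 0⊕1⊕1⊕0⊕1⊕0⊕0⊕1⊕0⊕0⊕1⊕1⊕0⊕0⊕0⊕0 = 0
s16 (pos 16,17,18,19,20,21,22,23,24,25,26,27,28,29,30,31): 1⊕1⊕0⊕1⊕0⊕0⊕0⊕0⊕0⊕0⊕1⊕1⊕0⊕0⊕0⊕0 = 1
Syndrome s16…s1 = 10101 → error at position 21.
Flip position 21: 0010100011010011101000000110000 → 0010100011010011101010000110000
Read data bits from positions 3,5,6,7,9,10,11,12,13,14,15,17,18,19,20,21,22,23,24,25,26,27,28,29,30,31: 11001101001101010000110000

11001101001101010000110000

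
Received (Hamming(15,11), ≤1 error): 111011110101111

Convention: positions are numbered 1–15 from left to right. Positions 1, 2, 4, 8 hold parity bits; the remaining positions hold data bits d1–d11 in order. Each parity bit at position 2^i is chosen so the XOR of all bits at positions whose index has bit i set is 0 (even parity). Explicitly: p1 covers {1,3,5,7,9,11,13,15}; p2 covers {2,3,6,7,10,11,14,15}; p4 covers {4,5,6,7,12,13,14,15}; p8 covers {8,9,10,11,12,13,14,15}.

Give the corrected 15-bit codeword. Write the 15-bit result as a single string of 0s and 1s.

111010110101111

s1 (pos 1,3,5,7,9,11,13,15): 1⊕1⊕1⊕1⊕0⊕0⊕1⊕1 = 0
s2 (pos 2,3,6,7,10,11,14,15): 1⊕1⊕1⊕1⊕1⊕0⊕1⊕1 = 1
s4 (pos 4,5,6,7,12,13,14,15): 0⊕1⊕1⊕1⊕1⊕1⊕1⊕1 = 1
s8 (pos 8,9,10,11,12,13,14,15): 1⊕0⊕1⊕0⊕1⊕1⊕1⊕1 = 0
Syndrome s8…s1 = 0110 → error at position 6.
Flip position 6: 111011110101111 → 111010110101111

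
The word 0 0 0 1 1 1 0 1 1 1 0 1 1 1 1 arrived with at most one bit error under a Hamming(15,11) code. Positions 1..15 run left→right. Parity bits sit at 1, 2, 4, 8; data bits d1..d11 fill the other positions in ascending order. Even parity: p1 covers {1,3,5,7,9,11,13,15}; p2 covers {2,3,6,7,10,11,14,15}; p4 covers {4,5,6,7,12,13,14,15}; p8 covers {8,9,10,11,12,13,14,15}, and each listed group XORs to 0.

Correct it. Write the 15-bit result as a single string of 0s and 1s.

s1 (pos 1,3,5,7,9,11,13,15): 0⊕0⊕1⊕0⊕1⊕0⊕1⊕1 = 0
s2 (pos 2,3,6,7,10,11,14,15): 0⊕0⊕1⊕0⊕1⊕0⊕1⊕1 = 0
s4 (pos 4,5,6,7,12,13,14,15): 1⊕1⊕1⊕0⊕1⊕1⊕1⊕1 = 1
s8 (pos 8,9,10,11,12,13,14,15): 1⊕1⊕1⊕0⊕1⊕1⊕1⊕1 = 1
Syndrome s8…s1 = 1100 → error at position 12.
Flip position 12: 000111011101111 → 000111011100111

000111011100111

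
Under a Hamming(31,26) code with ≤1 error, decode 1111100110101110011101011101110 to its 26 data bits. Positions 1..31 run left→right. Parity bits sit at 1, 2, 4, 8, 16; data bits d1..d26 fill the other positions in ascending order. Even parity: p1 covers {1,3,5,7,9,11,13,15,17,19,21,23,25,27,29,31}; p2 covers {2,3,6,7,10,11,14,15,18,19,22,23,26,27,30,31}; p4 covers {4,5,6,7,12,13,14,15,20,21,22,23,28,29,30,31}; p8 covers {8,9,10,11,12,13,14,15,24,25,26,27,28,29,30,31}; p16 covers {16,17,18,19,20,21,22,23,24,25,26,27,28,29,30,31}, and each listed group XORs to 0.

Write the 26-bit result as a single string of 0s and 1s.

11001010111011101011101110

s1 (pos 1,3,5,7,9,11,13,15,17,19,21,23,25,27,29,31): 1⊕1⊕1⊕0⊕1⊕1⊕1⊕1⊕0⊕1⊕0⊕0⊕1⊕0⊕1⊕0 = 0
s2 (pos 2,3,6,7,10,11,14,15,18,19,22,23,26,27,30,31): 1⊕1⊕0⊕0⊕0⊕1⊕1⊕1⊕1⊕1⊕1⊕0⊕1⊕0⊕1⊕0 = 0
s4 (pos 4,5,6,7,12,13,14,15,20,21,22,23,28,29,30,31): 1⊕1⊕0⊕0⊕0⊕1⊕1⊕1⊕1⊕0⊕1⊕0⊕1⊕1⊕1⊕0 = 0
s8 (pos 8,9,10,11,12,13,14,15,24,25,26,27,28,29,30,31): 1⊕1⊕0⊕1⊕0⊕1⊕1⊕1⊕1⊕1⊕1⊕0⊕1⊕1⊕1⊕0 = 0
s16 (pos 16,17,18,19,20,21,22,23,24,25,26,27,28,29,30,31): 0⊕0⊕1⊕1⊕1⊕0⊕1⊕0⊕1⊕1⊕1⊕0⊕1⊕1⊕1⊕0 = 0
Syndrome s16…s1 = 00000 → no error.
Read data bits from positions 3,5,6,7,9,10,11,12,13,14,15,17,18,19,20,21,22,23,24,25,26,27,28,29,30,31: 11001010111011101011101110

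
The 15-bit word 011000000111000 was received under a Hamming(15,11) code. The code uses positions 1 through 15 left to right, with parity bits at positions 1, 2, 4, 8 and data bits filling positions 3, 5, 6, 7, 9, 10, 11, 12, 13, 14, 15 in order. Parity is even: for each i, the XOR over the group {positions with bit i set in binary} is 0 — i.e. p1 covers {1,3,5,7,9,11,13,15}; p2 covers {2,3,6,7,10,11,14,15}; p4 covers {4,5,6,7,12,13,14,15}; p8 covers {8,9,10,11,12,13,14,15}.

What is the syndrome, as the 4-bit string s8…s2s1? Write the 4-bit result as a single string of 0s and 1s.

1100

s1 (pos 1,3,5,7,9,11,13,15): 0⊕1⊕0⊕0⊕0⊕1⊕0⊕0 = 0
s2 (pos 2,3,6,7,10,11,14,15): 1⊕1⊕0⊕0⊕1⊕1⊕0⊕0 = 0
s4 (pos 4,5,6,7,12,13,14,15): 0⊕0⊕0⊕0⊕1⊕0⊕0⊕0 = 1
s8 (pos 8,9,10,11,12,13,14,15): 0⊕0⊕1⊕1⊕1⊕0⊕0⊕0 = 1
Syndrome s8…s1 = 1100 → error at position 12.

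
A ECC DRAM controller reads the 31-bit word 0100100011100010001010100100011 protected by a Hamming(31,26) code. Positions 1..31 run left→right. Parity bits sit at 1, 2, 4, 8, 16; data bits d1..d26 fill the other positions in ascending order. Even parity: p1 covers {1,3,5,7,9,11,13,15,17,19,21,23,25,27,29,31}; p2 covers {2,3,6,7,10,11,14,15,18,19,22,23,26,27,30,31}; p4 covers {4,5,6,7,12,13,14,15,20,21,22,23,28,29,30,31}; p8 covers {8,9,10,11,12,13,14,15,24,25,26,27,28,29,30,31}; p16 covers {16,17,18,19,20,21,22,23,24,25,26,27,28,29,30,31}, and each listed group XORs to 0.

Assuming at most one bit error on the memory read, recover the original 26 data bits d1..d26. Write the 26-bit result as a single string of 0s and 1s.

s1 (pos 1,3,5,7,9,11,13,15,17,19,21,23,25,27,29,31): 0⊕0⊕1⊕0⊕1⊕1⊕0⊕1⊕0⊕1⊕1⊕1⊕0⊕0⊕0⊕1 = 0
s2 (pos 2,3,6,7,10,11,14,15,18,19,22,23,26,27,30,31): 1⊕0⊕0⊕0⊕1⊕1⊕0⊕1⊕0⊕1⊕0⊕1⊕1⊕0⊕1⊕1 = 1
s4 (pos 4,5,6,7,12,13,14,15,20,21,22,23,28,29,30,31): 0⊕1⊕0⊕0⊕0⊕0⊕0⊕1⊕0⊕1⊕0⊕1⊕0⊕0⊕1⊕1 = 0
s8 (pos 8,9,10,11,12,13,14,15,24,25,26,27,28,29,30,31): 0⊕1⊕1⊕1⊕0⊕0⊕0⊕1⊕0⊕0⊕1⊕0⊕0⊕0⊕1⊕1 = 1
s16 (pos 16,17,18,19,20,21,22,23,24,25,26,27,28,29,30,31): 0⊕0⊕0⊕1⊕0⊕1⊕0⊕1⊕0⊕0⊕1⊕0⊕0⊕0⊕1⊕1 = 0
Syndrome s16…s1 = 01010 → error at position 10.
Flip position 10: 0100100011100010001010100100011 → 0100100010100010001010100100011
Read data bits from positions 3,5,6,7,9,10,11,12,13,14,15,17,18,19,20,21,22,23,24,25,26,27,28,29,30,31: 01001010001001010100100011

01001010001001010100100011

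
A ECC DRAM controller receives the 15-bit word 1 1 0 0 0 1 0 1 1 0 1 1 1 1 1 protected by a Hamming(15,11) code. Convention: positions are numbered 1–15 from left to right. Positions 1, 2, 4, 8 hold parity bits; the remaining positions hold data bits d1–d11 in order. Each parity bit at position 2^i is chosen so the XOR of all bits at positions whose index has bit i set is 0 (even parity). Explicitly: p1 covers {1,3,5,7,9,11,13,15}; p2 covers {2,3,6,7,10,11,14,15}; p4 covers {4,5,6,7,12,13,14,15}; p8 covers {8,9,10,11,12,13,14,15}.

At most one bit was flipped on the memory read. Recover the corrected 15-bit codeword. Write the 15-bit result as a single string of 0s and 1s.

110001011011110

s1 (pos 1,3,5,7,9,11,13,15): 1⊕0⊕0⊕0⊕1⊕1⊕1⊕1 = 1
s2 (pos 2,3,6,7,10,11,14,15): 1⊕0⊕1⊕0⊕0⊕1⊕1⊕1 = 1
s4 (pos 4,5,6,7,12,13,14,15): 0⊕0⊕1⊕0⊕1⊕1⊕1⊕1 = 1
s8 (pos 8,9,10,11,12,13,14,15): 1⊕1⊕0⊕1⊕1⊕1⊕1⊕1 = 1
Syndrome s8…s1 = 1111 → error at position 15.
Flip position 15: 110001011011111 → 110001011011110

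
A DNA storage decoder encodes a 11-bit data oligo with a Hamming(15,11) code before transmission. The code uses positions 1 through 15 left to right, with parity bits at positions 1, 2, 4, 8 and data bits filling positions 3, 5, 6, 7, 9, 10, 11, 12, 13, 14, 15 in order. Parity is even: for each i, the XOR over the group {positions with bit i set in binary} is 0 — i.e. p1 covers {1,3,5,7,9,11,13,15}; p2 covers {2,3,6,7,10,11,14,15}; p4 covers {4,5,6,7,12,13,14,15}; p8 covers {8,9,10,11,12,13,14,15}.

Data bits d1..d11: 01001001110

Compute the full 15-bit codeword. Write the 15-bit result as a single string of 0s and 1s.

Place data at non-parity positions: p1 p2 0 p4 1 0 0 p8 1 0 0 1 1 1 0
p1 (pos 1,3,5,7,9,11,13,15): XOR of data positions = 0⊕1⊕0⊕1⊕0⊕1⊕0 = 1
p2 (pos 2,3,6,7,10,11,14,15): XOR of data positions = 0⊕0⊕0⊕0⊕0⊕1⊕0 = 1
p4 (pos 4,5,6,7,12,13,14,15): XOR of data positions = 1⊕0⊕0⊕1⊕1⊕1⊕0 = 0
p8 (pos 8,9,10,11,12,13,14,15): XOR of data positions = 1⊕0⊕0⊕1⊕1⊕1⊕0 = 0
Codeword: 110010001001110

110010001001110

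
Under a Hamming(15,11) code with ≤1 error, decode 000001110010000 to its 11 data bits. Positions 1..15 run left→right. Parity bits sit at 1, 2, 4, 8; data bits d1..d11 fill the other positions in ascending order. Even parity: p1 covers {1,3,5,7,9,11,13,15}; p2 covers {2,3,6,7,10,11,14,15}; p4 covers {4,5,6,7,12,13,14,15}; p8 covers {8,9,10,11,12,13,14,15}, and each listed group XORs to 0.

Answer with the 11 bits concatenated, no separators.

00110010000

s1 (pos 1,3,5,7,9,11,13,15): 0⊕0⊕0⊕1⊕0⊕1⊕0⊕0 = 0
s2 (pos 2,3,6,7,10,11,14,15): 0⊕0⊕1⊕1⊕0⊕1⊕0⊕0 = 1
s4 (pos 4,5,6,7,12,13,14,15): 0⊕0⊕1⊕1⊕0⊕0⊕0⊕0 = 0
s8 (pos 8,9,10,11,12,13,14,15): 1⊕0⊕0⊕1⊕0⊕0⊕0⊕0 = 0
Syndrome s8…s1 = 0010 → error at position 2.
Flip position 2: 000001110010000 → 010001110010000
Read data bits from positions 3,5,6,7,9,10,11,12,13,14,15: 00110010000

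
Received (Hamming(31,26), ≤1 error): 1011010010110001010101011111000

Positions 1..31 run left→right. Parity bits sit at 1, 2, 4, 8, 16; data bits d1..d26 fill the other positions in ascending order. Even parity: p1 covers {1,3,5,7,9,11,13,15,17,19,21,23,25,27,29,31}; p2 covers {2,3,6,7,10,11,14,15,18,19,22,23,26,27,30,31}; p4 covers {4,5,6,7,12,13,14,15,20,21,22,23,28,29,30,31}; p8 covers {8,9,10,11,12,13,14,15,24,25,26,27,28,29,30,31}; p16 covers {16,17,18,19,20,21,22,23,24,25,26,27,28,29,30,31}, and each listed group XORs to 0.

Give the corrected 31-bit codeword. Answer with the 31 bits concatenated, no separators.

s1 (pos 1,3,5,7,9,11,13,15,17,19,21,23,25,27,29,31): 1⊕1⊕0⊕0⊕1⊕1⊕0⊕0⊕0⊕0⊕0⊕0⊕1⊕1⊕0⊕0 = 0
s2 (pos 2,3,6,7,10,11,14,15,18,19,22,23,26,27,30,31): 0⊕1⊕1⊕0⊕0⊕1⊕0⊕0⊕1⊕0⊕1⊕0⊕1⊕1⊕0⊕0 = 1
s4 (pos 4,5,6,7,12,13,14,15,20,21,22,23,28,29,30,31): 1⊕0⊕1⊕0⊕1⊕0⊕0⊕0⊕1⊕0⊕1⊕0⊕1⊕0⊕0⊕0 = 0
s8 (pos 8,9,10,11,12,13,14,15,24,25,26,27,28,29,30,31): 0⊕1⊕0⊕1⊕1⊕0⊕0⊕0⊕1⊕1⊕1⊕1⊕1⊕0⊕0⊕0 = 0
s16 (pos 16,17,18,19,20,21,22,23,24,25,26,27,28,29,30,31): 1⊕0⊕1⊕0⊕1⊕0⊕1⊕0⊕1⊕1⊕1⊕1⊕1⊕0⊕0⊕0 = 1
Syndrome s16…s1 = 10010 → error at position 18.
Flip position 18: 1011010010110001010101011111000 → 1011010010110001000101011111000

1011010010110001000101011111000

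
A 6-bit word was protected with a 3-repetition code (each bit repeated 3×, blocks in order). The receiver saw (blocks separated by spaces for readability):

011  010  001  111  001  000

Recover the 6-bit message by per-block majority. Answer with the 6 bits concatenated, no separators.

100100

Block 1 (011): 2 ones → 1
Block 2 (010): 1 one → 0
Block 3 (001): 1 one → 0
Block 4 (111): 3 ones → 1
Block 5 (001): 1 one → 0
Block 6 (000): 0 ones → 0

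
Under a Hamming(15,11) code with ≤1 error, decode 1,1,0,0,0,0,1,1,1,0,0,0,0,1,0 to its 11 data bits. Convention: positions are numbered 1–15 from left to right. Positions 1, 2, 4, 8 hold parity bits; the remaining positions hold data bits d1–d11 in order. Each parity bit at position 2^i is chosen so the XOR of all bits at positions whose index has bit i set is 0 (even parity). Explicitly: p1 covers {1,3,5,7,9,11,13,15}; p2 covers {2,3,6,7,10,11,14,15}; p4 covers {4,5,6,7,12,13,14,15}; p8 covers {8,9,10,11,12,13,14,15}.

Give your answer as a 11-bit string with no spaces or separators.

s1 (pos 1,3,5,7,9,11,13,15): 1⊕0⊕0⊕1⊕1⊕0⊕0⊕0 = 1
s2 (pos 2,3,6,7,10,11,14,15): 1⊕0⊕0⊕1⊕0⊕0⊕1⊕0 = 1
s4 (pos 4,5,6,7,12,13,14,15): 0⊕0⊕0⊕1⊕0⊕0⊕1⊕0 = 0
s8 (pos 8,9,10,11,12,13,14,15): 1⊕1⊕0⊕0⊕0⊕0⊕1⊕0 = 1
Syndrome s8…s1 = 1011 → error at position 11.
Flip position 11: 110000111000010 → 110000111010010
Read data bits from positions 3,5,6,7,9,10,11,12,13,14,15: 00011010010

00011010010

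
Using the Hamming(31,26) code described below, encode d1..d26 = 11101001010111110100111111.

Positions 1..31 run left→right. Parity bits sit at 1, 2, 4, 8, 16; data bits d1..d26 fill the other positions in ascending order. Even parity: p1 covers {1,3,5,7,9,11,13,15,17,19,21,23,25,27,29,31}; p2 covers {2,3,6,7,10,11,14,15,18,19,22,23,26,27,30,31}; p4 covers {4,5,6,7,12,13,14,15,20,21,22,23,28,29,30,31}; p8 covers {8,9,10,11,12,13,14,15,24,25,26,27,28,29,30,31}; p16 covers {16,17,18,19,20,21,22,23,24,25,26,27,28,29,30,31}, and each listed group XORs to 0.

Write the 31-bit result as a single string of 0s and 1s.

Place data at non-parity positions: p1 p2 1 p4 1 1 0 p8 1 0 0 1 0 1 0 p16 1 1 1 1 1 0 1 0 0 1 1 1 1 1 1
p1 (pos 1,3,5,7,9,11,13,15,17,19,21,23,25,27,29,31): XOR of data positions = 1⊕1⊕0⊕1⊕0⊕0⊕0⊕1⊕1⊕1⊕1⊕0⊕1⊕1⊕1 = 0
p2 (pos 2,3,6,7,10,11,14,15,18,19,22,23,26,27,30,31): XOR of data positions = 1⊕1⊕0⊕0⊕0⊕1⊕0⊕1⊕1⊕0⊕1⊕1⊕1⊕1⊕1 = 0
p4 (pos 4,5,6,7,12,13,14,15,20,21,22,23,28,29,30,31): XOR of data positions = 1⊕1⊕0⊕1⊕0⊕1⊕0⊕1⊕1⊕0⊕1⊕1⊕1⊕1⊕1 = 1
p8 (pos 8,9,10,11,12,13,14,15,24,25,26,27,28,29,30,31): XOR of data positions = 1⊕0⊕0⊕1⊕0⊕1⊕0⊕0⊕0⊕1⊕1⊕1⊕1⊕1⊕1 = 1
p16 (pos 16,17,18,19,20,21,22,23,24,25,26,27,28,29,30,31): XOR of data positions = 1⊕1⊕1⊕1⊕1⊕0⊕1⊕0⊕0⊕1⊕1⊕1⊕1⊕1⊕1 = 0
Codeword: 0011110110010100111110100111111

0011110110010100111110100111111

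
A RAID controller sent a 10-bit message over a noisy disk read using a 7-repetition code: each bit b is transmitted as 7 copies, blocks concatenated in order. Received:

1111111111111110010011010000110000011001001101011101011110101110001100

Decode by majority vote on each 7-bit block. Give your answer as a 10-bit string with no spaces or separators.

1100001110

Block 1 (1111111): 7 ones → 1
Block 2 (1111111): 7 ones → 1
Block 3 (1001001): 3 ones → 0
Block 4 (1010000): 2 ones → 0
Block 5 (1100000): 2 ones → 0
Block 6 (1100100): 3 ones → 0
Block 7 (1101011): 5 ones → 1
Block 8 (1010111): 5 ones → 1
Block 9 (1010111): 5 ones → 1
Block 10 (0001100): 2 ones → 0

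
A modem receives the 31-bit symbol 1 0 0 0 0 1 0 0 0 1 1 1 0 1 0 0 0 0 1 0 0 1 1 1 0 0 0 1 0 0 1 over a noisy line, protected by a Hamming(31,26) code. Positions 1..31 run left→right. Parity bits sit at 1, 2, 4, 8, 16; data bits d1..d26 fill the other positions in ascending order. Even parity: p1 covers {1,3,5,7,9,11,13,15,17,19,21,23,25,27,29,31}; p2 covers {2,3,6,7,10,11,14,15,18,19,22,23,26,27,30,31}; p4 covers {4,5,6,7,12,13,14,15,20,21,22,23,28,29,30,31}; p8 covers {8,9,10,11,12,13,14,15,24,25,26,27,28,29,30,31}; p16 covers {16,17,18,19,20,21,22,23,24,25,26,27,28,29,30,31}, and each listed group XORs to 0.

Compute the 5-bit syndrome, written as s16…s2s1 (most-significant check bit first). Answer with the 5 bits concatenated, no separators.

s1 (pos 1,3,5,7,9,11,13,15,17,19,21,23,25,27,29,31): 1⊕0⊕0⊕0⊕0⊕1⊕0⊕0⊕0⊕1⊕0⊕1⊕0⊕0⊕0⊕1 = 1
s2 (pos 2,3,6,7,10,11,14,15,18,19,22,23,26,27,30,31): 0⊕0⊕1⊕0⊕1⊕1⊕1⊕0⊕0⊕1⊕1⊕1⊕0⊕0⊕0⊕1 = 0
s4 (pos 4,5,6,7,12,13,14,15,20,21,22,23,28,29,30,31): 0⊕0⊕1⊕0⊕1⊕0⊕1⊕0⊕0⊕0⊕1⊕1⊕1⊕0⊕0⊕1 = 1
s8 (pos 8,9,10,11,12,13,14,15,24,25,26,27,28,29,30,31): 0⊕0⊕1⊕1⊕1⊕0⊕1⊕0⊕1⊕0⊕0⊕0⊕1⊕0⊕0⊕1 = 1
s16 (pos 16,17,18,19,20,21,22,23,24,25,26,27,28,29,30,31): 0⊕0⊕0⊕1⊕0⊕0⊕1⊕1⊕1⊕0⊕0⊕0⊕1⊕0⊕0⊕1 = 0
Syndrome s16…s1 = 01101 → error at position 13.

01101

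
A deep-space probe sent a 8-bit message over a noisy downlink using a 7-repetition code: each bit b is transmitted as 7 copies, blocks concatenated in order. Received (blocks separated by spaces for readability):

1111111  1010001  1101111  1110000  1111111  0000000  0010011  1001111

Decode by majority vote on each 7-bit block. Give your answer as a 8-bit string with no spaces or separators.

10101001

Block 1 (1111111): 7 ones → 1
Block 2 (1010001): 3 ones → 0
Block 3 (1101111): 6 ones → 1
Block 4 (1110000): 3 ones → 0
Block 5 (1111111): 7 ones → 1
Block 6 (0000000): 0 ones → 0
Block 7 (0010011): 3 ones → 0
Block 8 (1001111): 5 ones → 1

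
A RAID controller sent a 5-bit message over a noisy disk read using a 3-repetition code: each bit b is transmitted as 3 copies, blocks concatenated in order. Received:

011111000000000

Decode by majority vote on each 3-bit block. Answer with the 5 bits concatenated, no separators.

Block 1 (011): 2 ones → 1
Block 2 (111): 3 ones → 1
Block 3 (000): 0 ones → 0
Block 4 (000): 0 ones → 0
Block 5 (000): 0 ones → 0

11000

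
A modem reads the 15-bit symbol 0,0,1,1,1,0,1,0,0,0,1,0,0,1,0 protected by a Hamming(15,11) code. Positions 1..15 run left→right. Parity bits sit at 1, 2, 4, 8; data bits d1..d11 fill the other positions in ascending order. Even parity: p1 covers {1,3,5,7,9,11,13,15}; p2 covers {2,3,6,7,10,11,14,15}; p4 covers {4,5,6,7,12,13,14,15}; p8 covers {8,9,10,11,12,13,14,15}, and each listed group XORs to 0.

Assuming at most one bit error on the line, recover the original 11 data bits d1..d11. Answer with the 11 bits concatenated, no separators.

11010010010

s1 (pos 1,3,5,7,9,11,13,15): 0⊕1⊕1⊕1⊕0⊕1⊕0⊕0 = 0
s2 (pos 2,3,6,7,10,11,14,15): 0⊕1⊕0⊕1⊕0⊕1⊕1⊕0 = 0
s4 (pos 4,5,6,7,12,13,14,15): 1⊕1⊕0⊕1⊕0⊕0⊕1⊕0 = 0
s8 (pos 8,9,10,11,12,13,14,15): 0⊕0⊕0⊕1⊕0⊕0⊕1⊕0 = 0
Syndrome s8…s1 = 0000 → no error.
Read data bits from positions 3,5,6,7,9,10,11,12,13,14,15: 11010010010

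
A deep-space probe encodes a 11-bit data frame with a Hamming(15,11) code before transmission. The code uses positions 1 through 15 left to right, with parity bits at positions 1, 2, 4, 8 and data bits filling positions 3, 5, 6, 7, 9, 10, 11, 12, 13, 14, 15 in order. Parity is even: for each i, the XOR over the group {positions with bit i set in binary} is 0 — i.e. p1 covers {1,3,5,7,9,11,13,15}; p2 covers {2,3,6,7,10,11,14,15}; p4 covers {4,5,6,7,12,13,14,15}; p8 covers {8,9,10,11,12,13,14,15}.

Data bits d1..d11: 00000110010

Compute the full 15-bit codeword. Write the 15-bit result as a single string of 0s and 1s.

Place data at non-parity positions: p1 p2 0 p4 0 0 0 p8 0 1 1 0 0 1 0
p1 (pos 1,3,5,7,9,11,13,15): XOR of data positions = 0⊕0⊕0⊕0⊕1⊕0⊕0 = 1
p2 (pos 2,3,6,7,10,11,14,15): XOR of data positions = 0⊕0⊕0⊕1⊕1⊕1⊕0 = 1
p4 (pos 4,5,6,7,12,13,14,15): XOR of data positions = 0⊕0⊕0⊕0⊕0⊕1⊕0 = 1
p8 (pos 8,9,10,11,12,13,14,15): XOR of data positions = 0⊕1⊕1⊕0⊕0⊕1⊕0 = 1
Codeword: 110100010110010

110100010110010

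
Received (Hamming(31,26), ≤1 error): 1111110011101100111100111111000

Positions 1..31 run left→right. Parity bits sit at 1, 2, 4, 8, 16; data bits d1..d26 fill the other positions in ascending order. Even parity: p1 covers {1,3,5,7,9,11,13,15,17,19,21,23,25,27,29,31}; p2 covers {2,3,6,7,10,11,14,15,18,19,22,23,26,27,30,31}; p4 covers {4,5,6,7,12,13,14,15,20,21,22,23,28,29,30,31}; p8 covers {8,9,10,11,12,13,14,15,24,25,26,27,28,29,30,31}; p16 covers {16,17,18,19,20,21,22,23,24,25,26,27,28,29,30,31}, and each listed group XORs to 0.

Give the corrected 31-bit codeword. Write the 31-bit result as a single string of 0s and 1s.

s1 (pos 1,3,5,7,9,11,13,15,17,19,21,23,25,27,29,31): 1⊕1⊕1⊕0⊕1⊕1⊕1⊕0⊕1⊕1⊕0⊕1⊕1⊕1⊕0⊕0 = 1
s2 (pos 2,3,6,7,10,11,14,15,18,19,22,23,26,27,30,31): 1⊕1⊕1⊕0⊕1⊕1⊕1⊕0⊕1⊕1⊕0⊕1⊕1⊕1⊕0⊕0 = 1
s4 (pos 4,5,6,7,12,13,14,15,20,21,22,23,28,29,30,31): 1⊕1⊕1⊕0⊕0⊕1⊕1⊕0⊕1⊕0⊕0⊕1⊕1⊕0⊕0⊕0 = 0
s8 (pos 8,9,10,11,12,13,14,15,24,25,26,27,28,29,30,31): 0⊕1⊕1⊕1⊕0⊕1⊕1⊕0⊕1⊕1⊕1⊕1⊕1⊕0⊕0⊕0 = 0
s16 (pos 16,17,18,19,20,21,22,23,24,25,26,27,28,29,30,31): 0⊕1⊕1⊕1⊕1⊕0⊕0⊕1⊕1⊕1⊕1⊕1⊕1⊕0⊕0⊕0 = 0
Syndrome s16…s1 = 00011 → error at position 3.
Flip position 3: 1111110011101100111100111111000 → 1101110011101100111100111111000

1101110011101100111100111111000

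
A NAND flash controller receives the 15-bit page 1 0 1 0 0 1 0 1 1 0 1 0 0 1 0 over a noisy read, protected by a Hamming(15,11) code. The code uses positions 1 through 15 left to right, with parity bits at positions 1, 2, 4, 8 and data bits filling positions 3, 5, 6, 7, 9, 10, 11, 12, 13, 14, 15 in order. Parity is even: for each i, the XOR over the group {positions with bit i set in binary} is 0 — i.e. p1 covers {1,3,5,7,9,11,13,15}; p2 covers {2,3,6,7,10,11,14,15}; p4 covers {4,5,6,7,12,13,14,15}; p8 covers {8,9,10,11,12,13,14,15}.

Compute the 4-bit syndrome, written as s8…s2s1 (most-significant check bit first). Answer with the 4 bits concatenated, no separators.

0000

s1 (pos 1,3,5,7,9,11,13,15): 1⊕1⊕0⊕0⊕1⊕1⊕0⊕0 = 0
s2 (pos 2,3,6,7,10,11,14,15): 0⊕1⊕1⊕0⊕0⊕1⊕1⊕0 = 0
s4 (pos 4,5,6,7,12,13,14,15): 0⊕0⊕1⊕0⊕0⊕0⊕1⊕0 = 0
s8 (pos 8,9,10,11,12,13,14,15): 1⊕1⊕0⊕1⊕0⊕0⊕1⊕0 = 0
Syndrome s8…s1 = 0000 → no error.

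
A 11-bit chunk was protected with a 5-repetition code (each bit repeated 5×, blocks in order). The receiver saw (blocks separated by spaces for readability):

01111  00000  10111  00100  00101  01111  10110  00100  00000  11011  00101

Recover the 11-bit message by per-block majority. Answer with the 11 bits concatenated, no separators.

10100110010

Block 1 (01111): 4 ones → 1
Block 2 (00000): 0 ones → 0
Block 3 (10111): 4 ones → 1
Block 4 (00100): 1 one → 0
Block 5 (00101): 2 ones → 0
Block 6 (01111): 4 ones → 1
Block 7 (10110): 3 ones → 1
Block 8 (00100): 1 one → 0
Block 9 (00000): 0 ones → 0
Block 10 (11011): 4 ones → 1
Block 11 (00101): 2 ones → 0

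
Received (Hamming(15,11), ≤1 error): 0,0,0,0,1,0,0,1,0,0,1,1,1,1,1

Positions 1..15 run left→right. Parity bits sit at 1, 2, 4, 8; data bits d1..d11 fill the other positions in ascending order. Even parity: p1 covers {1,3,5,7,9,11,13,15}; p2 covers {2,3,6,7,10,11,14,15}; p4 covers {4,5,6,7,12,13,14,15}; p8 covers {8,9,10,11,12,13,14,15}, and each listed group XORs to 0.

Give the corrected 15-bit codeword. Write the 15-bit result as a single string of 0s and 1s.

000011010011111

s1 (pos 1,3,5,7,9,11,13,15): 0⊕0⊕1⊕0⊕0⊕1⊕1⊕1 = 0
s2 (pos 2,3,6,7,10,11,14,15): 0⊕0⊕0⊕0⊕0⊕1⊕1⊕1 = 1
s4 (pos 4,5,6,7,12,13,14,15): 0⊕1⊕0⊕0⊕1⊕1⊕1⊕1 = 1
s8 (pos 8,9,10,11,12,13,14,15): 1⊕0⊕0⊕1⊕1⊕1⊕1⊕1 = 0
Syndrome s8…s1 = 0110 → error at position 6.
Flip position 6: 000010010011111 → 000011010011111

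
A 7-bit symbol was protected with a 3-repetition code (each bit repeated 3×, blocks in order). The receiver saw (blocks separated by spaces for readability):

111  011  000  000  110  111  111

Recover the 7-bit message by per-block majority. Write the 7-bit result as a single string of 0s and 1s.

Block 1 (111): 3 ones → 1
Block 2 (011): 2 ones → 1
Block 3 (000): 0 ones → 0
Block 4 (000): 0 ones → 0
Block 5 (110): 2 ones → 1
Block 6 (111): 3 ones → 1
Block 7 (111): 3 ones → 1

1100111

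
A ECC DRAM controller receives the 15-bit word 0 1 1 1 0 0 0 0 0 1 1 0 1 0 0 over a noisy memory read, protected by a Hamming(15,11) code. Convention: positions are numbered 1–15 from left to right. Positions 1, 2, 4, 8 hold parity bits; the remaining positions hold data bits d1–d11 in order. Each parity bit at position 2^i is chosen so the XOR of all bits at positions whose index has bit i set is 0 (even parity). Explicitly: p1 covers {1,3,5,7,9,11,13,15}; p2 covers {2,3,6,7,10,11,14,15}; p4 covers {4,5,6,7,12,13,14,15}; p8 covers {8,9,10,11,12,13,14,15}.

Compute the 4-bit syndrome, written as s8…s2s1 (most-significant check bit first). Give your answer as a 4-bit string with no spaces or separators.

s1 (pos 1,3,5,7,9,11,13,15): 0⊕1⊕0⊕0⊕0⊕1⊕1⊕0 = 1
s2 (pos 2,3,6,7,10,11,14,15): 1⊕1⊕0⊕0⊕1⊕1⊕0⊕0 = 0
s4 (pos 4,5,6,7,12,13,14,15): 1⊕0⊕0⊕0⊕0⊕1⊕0⊕0 = 0
s8 (pos 8,9,10,11,12,13,14,15): 0⊕0⊕1⊕1⊕0⊕1⊕0⊕0 = 1
Syndrome s8…s1 = 1001 → error at position 9.

1001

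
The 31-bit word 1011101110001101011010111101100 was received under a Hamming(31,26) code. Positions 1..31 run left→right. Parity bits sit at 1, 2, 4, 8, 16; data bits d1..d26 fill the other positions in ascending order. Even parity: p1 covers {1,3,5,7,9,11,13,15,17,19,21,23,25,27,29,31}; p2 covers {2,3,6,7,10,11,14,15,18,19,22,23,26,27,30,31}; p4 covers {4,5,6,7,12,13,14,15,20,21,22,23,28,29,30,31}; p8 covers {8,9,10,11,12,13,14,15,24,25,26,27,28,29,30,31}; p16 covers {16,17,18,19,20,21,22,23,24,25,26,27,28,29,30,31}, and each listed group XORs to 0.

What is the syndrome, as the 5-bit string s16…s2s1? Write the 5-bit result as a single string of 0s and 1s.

01111

s1 (pos 1,3,5,7,9,11,13,15,17,19,21,23,25,27,29,31): 1⊕1⊕1⊕1⊕1⊕0⊕1⊕0⊕0⊕1⊕1⊕1⊕1⊕0⊕1⊕0 = 1
s2 (pos 2,3,6,7,10,11,14,15,18,19,22,23,26,27,30,31): 0⊕1⊕0⊕1⊕0⊕0⊕1⊕0⊕1⊕1⊕0⊕1⊕1⊕0⊕0⊕0 = 1
s4 (pos 4,5,6,7,12,13,14,15,20,21,22,23,28,29,30,31): 1⊕1⊕0⊕1⊕0⊕1⊕1⊕0⊕0⊕1⊕0⊕1⊕1⊕1⊕0⊕0 = 1
s8 (pos 8,9,10,11,12,13,14,15,24,25,26,27,28,29,30,31): 1⊕1⊕0⊕0⊕0⊕1⊕1⊕0⊕1⊕1⊕1⊕0⊕1⊕1⊕0⊕0 = 1
s16 (pos 16,17,18,19,20,21,22,23,24,25,26,27,28,29,30,31): 1⊕0⊕1⊕1⊕0⊕1⊕0⊕1⊕1⊕1⊕1⊕0⊕1⊕1⊕0⊕0 = 0
Syndrome s16…s1 = 01111 → error at position 15.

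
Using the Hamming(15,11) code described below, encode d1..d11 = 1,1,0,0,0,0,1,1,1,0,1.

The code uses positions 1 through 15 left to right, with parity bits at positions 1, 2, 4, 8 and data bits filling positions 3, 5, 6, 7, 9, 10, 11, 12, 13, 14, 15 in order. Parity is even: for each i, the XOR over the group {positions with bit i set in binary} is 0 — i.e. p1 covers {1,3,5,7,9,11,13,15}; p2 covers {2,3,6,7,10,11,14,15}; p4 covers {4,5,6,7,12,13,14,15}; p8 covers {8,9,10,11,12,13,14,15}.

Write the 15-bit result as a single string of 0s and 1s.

111010000011101

Place data at non-parity positions: p1 p2 1 p4 1 0 0 p8 0 0 1 1 1 0 1
p1 (pos 1,3,5,7,9,11,13,15): XOR of data positions = 1⊕1⊕0⊕0⊕1⊕1⊕1 = 1
p2 (pos 2,3,6,7,10,11,14,15): XOR of data positions = 1⊕0⊕0⊕0⊕1⊕0⊕1 = 1
p4 (pos 4,5,6,7,12,13,14,15): XOR of data positions = 1⊕0⊕0⊕1⊕1⊕0⊕1 = 0
p8 (pos 8,9,10,11,12,13,14,15): XOR of data positions = 0⊕0⊕1⊕1⊕1⊕0⊕1 = 0
Codeword: 111010000011101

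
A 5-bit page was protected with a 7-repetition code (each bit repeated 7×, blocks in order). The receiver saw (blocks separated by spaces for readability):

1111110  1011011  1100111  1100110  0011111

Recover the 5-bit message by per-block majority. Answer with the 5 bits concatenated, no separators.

Block 1 (1111110): 6 ones → 1
Block 2 (1011011): 5 ones → 1
Block 3 (1100111): 5 ones → 1
Block 4 (1100110): 4 ones → 1
Block 5 (0011111): 5 ones → 1

11111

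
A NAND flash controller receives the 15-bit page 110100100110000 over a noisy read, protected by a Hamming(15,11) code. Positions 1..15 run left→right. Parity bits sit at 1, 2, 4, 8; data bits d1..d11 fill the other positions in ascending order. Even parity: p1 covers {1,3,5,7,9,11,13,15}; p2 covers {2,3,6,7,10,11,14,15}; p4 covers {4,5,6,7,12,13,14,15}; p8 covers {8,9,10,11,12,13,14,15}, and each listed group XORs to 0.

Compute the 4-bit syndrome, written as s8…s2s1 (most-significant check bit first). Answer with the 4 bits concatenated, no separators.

s1 (pos 1,3,5,7,9,11,13,15): 1⊕0⊕0⊕1⊕0⊕1⊕0⊕0 = 1
s2 (pos 2,3,6,7,10,11,14,15): 1⊕0⊕0⊕1⊕1⊕1⊕0⊕0 = 0
s4 (pos 4,5,6,7,12,13,14,15): 1⊕0⊕0⊕1⊕0⊕0⊕0⊕0 = 0
s8 (pos 8,9,10,11,12,13,14,15): 0⊕0⊕1⊕1⊕0⊕0⊕0⊕0 = 0
Syndrome s8…s1 = 0001 → error at position 1.

0001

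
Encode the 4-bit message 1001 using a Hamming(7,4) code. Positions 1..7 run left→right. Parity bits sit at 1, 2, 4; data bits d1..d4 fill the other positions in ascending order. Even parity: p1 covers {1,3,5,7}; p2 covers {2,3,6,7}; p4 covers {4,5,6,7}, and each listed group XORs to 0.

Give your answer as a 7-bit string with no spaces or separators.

0011001

Place data at non-parity positions: p1 p2 1 p4 0 0 1
p1 (pos 1,3,5,7): XOR of data positions = 1⊕0⊕1 = 0
p2 (pos 2,3,6,7): XOR of data positions = 1⊕0⊕1 = 0
p4 (pos 4,5,6,7): XOR of data positions = 0⊕0⊕1 = 1
Codeword: 0011001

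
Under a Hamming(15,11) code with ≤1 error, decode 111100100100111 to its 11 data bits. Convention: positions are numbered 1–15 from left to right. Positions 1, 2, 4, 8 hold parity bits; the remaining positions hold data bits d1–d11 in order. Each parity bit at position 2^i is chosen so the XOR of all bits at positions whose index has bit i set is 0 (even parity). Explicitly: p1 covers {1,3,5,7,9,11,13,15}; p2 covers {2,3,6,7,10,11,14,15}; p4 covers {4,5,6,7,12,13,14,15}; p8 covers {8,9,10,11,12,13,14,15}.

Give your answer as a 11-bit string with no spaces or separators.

s1 (pos 1,3,5,7,9,11,13,15): 1⊕1⊕0⊕1⊕0⊕0⊕1⊕1 = 1
s2 (pos 2,3,6,7,10,11,14,15): 1⊕1⊕0⊕1⊕1⊕0⊕1⊕1 = 0
s4 (pos 4,5,6,7,12,13,14,15): 1⊕0⊕0⊕1⊕0⊕1⊕1⊕1 = 1
s8 (pos 8,9,10,11,12,13,14,15): 0⊕0⊕1⊕0⊕0⊕1⊕1⊕1 = 0
Syndrome s8…s1 = 0101 → error at position 5.
Flip position 5: 111100100100111 → 111110100100111
Read data bits from positions 3,5,6,7,9,10,11,12,13,14,15: 11010100111

11010100111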